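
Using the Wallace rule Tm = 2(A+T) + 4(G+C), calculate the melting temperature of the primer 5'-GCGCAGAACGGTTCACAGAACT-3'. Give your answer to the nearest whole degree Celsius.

68°C

Base counts: A=7, T=3, G=6, C=6 (length 22).
Tm = 2·(7+3) + 4·(6+6) = 2·10 + 4·12 = 20 + 48 = 68°C.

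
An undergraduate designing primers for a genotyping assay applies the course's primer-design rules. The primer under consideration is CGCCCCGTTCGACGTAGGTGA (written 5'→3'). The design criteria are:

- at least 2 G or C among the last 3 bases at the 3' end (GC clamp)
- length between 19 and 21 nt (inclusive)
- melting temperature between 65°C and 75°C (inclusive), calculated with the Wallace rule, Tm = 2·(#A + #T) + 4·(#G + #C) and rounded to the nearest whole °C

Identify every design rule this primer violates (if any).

Base counts: A=3, T=4, G=7, C=7 (length 21).
GC clamp: 3' end TGA has 1 G/C, need ≥2 ✗
length: length 21 ✓
Tm: Tm = 2·7 + 4·14 = 70°C ✓

Fails: GC clamp.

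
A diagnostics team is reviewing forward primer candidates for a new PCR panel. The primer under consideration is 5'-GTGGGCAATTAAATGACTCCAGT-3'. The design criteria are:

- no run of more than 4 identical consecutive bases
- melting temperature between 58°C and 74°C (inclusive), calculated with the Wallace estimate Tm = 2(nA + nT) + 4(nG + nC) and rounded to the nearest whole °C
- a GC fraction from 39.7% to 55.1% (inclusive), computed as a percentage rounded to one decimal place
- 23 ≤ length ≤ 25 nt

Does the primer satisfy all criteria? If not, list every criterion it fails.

Meets all criteria.

Base counts: A=7, T=6, G=6, C=4 (length 23).
homopolymer run: longest run = 3 ✓
Tm: Tm = 2·13 + 4·10 = 66°C ✓
GC content: GC 10/23 = 43.5% ✓
length: length 23 ✓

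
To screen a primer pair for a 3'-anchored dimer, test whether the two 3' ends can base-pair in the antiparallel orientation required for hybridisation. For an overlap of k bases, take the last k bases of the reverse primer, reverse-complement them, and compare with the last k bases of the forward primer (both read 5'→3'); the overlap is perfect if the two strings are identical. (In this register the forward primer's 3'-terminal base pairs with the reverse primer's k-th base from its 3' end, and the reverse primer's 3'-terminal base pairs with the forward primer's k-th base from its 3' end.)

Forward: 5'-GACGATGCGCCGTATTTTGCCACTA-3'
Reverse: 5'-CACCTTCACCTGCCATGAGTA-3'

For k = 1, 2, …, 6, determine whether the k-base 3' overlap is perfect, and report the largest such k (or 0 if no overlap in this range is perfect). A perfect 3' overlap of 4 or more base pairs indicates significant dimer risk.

Last 6 bases (5'→3') — forward …CCACTA, reverse …TGAGTA.
Reverse complement of the reverse primer's last 6 bases: TACTCA; its first k bases are the reverse complement of the reverse primer's last k bases, so a perfect k-base overlap needs the forward primer's last k bases to equal them.
Comparing (forward last k vs required): k=1: A vs T ✗; k=2: TA vs TA ✓; k=3: CTA vs TAC ✗; k=4: ACTA vs TACT ✗; k=5: CACTA vs TACTC ✗; k=6: CCACTA vs TACTCA ✗.
Only k = 2 is perfect, so the longest perfect 3' overlap is 2.

Longest perfect overlap: 2 complementary base pairs; below the dimer-risk threshold (threshold 4).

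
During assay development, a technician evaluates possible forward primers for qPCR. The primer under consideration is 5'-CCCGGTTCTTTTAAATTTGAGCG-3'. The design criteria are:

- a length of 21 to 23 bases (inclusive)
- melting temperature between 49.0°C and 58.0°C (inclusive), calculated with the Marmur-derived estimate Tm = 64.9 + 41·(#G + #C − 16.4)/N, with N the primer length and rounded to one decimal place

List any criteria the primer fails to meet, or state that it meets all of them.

Meets all criteria.

Base counts: A=4, T=9, G=5, C=5 (length 23).
length: length 23 ✓
Tm: Tm = 64.9 + 41·(10 − 16.4)/23 = 53.5°C ✓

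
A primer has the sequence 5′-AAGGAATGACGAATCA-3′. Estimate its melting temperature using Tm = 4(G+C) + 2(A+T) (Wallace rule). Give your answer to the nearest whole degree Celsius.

44°C

Base counts: A=8, T=2, G=4, C=2 (length 16).
Tm = 2·(8+2) + 4·(4+2) = 2·10 + 4·6 = 20 + 24 = 44°C.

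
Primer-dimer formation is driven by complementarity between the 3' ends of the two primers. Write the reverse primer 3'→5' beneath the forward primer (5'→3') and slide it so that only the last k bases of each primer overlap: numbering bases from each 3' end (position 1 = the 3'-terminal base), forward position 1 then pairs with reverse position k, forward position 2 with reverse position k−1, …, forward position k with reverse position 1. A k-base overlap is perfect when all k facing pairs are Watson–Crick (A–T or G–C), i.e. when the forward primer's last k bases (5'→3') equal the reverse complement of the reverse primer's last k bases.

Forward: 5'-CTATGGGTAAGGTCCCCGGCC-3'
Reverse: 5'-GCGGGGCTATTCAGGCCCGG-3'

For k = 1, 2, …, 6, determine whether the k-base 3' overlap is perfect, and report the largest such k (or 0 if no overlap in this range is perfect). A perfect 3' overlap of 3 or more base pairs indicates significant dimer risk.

Longest perfect overlap: 2 complementary base pairs; below the dimer-risk threshold (threshold 3).

Last 6 bases (5'→3') — forward …CCGGCC, reverse …GCCCGG.
Reverse complement of the reverse primer's last 6 bases: CCGGGC; its first k bases are the reverse complement of the reverse primer's last k bases, so a perfect k-base overlap needs the forward primer's last k bases to equal them.
Comparing (forward last k vs required): k=1: C vs C ✓; k=2: CC vs CC ✓; k=3: GCC vs CCG ✗; k=4: GGCC vs CCGG ✗; k=5: CGGCC vs CCGGG ✗; k=6: CCGGCC vs CCGGGC ✗.
Perfect overlaps at k = 1, 2; the largest is 2.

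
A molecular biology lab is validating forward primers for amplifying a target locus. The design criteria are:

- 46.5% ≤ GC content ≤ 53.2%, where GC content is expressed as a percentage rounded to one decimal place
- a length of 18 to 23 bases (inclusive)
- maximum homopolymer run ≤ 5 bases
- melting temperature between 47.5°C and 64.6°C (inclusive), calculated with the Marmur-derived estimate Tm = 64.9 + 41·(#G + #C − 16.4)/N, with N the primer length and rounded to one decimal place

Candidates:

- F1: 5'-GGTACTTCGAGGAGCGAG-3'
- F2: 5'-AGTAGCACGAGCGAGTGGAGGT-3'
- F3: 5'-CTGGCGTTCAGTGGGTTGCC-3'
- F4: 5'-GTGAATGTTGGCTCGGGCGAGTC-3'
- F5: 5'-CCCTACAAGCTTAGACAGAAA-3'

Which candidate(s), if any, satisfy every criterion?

None of the candidates satisfy all criteria.

F1 (18 nt, A=4 T=3 G=8 C=3): GC 11/18 = 61.1%, outside 46.5–53.2% ✗; length 18 ✓; longest run = 2 ✓; Tm = 64.9 + 41·(11 − 16.4)/18 = 52.6°C ✓ — fails.
F2 (22 nt, A=6 T=3 G=10 C=3): GC 13/22 = 59.1%, outside 46.5–53.2% ✗; length 22 ✓; longest run = 2 ✓; Tm = 64.9 + 41·(13 − 16.4)/22 = 58.6°C ✓ — fails.
F3 (20 nt, A=1 T=6 G=8 C=5): GC 13/20 = 65.0%, outside 46.5–53.2% ✗; length 20 ✓; longest run = 3 ✓; Tm = 64.9 + 41·(13 − 16.4)/20 = 57.9°C ✓ — fails.
F4 (23 nt, A=3 T=6 G=10 C=4): GC 14/23 = 60.9%, outside 46.5–53.2% ✗; length 23 ✓; longest run = 3 ✓; Tm = 64.9 + 41·(14 − 16.4)/23 = 60.6°C ✓ — fails.
F5 (21 nt, A=9 T=3 G=3 C=6): GC 9/21 = 42.9%, outside 46.5–53.2% ✗; length 21 ✓; longest run = 3 ✓; Tm = 64.9 + 41·(9 − 16.4)/21 = 50.5°C ✓ — fails.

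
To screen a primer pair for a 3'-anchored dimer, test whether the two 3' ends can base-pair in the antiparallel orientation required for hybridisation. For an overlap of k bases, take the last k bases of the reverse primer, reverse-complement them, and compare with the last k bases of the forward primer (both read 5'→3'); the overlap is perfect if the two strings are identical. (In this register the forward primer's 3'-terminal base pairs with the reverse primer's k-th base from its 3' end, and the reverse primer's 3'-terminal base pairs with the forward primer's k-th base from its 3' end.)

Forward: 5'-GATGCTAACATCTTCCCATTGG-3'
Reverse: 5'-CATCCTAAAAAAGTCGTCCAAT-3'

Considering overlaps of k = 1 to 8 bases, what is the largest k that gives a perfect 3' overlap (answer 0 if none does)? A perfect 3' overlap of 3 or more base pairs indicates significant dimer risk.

Longest perfect overlap: 5 complementary base pairs; significant dimer risk (threshold 3).

Last 8 bases (5'→3') — forward …CCCATTGG, reverse …CGTCCAAT.
Reverse complement of the reverse primer's last 8 bases: ATTGGACG; its first k bases are the reverse complement of the reverse primer's last k bases, so a perfect k-base overlap needs the forward primer's last k bases to equal them.
Comparing (forward last k vs required): k=1: G vs A ✗; k=2: GG vs AT ✗; k=3: TGG vs ATT ✗; k=4: TTGG vs ATTG ✗; k=5: ATTGG vs ATTGG ✓; k=6: CATTGG vs ATTGGA ✗; k=7: CCATTGG vs ATTGGAC ✗; k=8: CCCATTGG vs ATTGGACG ✗.
Only k = 5 is perfect, so the longest perfect 3' overlap is 5.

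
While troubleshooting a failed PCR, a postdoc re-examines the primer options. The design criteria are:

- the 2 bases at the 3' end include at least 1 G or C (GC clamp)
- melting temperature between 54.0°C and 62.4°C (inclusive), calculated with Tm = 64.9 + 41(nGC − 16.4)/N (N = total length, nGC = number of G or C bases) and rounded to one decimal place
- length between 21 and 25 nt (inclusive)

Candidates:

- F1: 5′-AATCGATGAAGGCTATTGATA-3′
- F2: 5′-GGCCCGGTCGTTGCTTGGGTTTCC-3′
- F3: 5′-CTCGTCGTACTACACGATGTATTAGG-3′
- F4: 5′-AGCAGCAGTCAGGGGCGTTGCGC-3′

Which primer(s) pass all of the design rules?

F1 (21 nt, A=8 T=6 G=5 C=2): 3' end TA has 0 G/C, need ≥1 ✗; Tm = 64.9 + 41·(7 − 16.4)/21 = 46.5°C, outside 54.0–62.4°C ✗; length 21 ✓ — fails.
F2 (24 nt, A=0 T=8 G=9 C=7): 3' end CC has 2 G/C ✓; Tm = 64.9 + 41·(16 − 16.4)/24 = 64.2°C, outside 54.0–62.4°C ✗; length 24 ✓ — fails.
F3 (26 nt, A=6 T=8 G=6 C=6): 3' end GG has 2 G/C ✓; Tm = 64.9 + 41·(12 − 16.4)/26 = 58.0°C ✓; length 26, outside 21–25 ✗ — fails.
F4 (23 nt, A=4 T=3 G=10 C=6): 3' end GC has 2 G/C ✓; Tm = 64.9 + 41·(16 − 16.4)/23 = 64.2°C, outside 54.0–62.4°C ✗; length 23 ✓ — fails.

None of the candidates satisfy all criteria.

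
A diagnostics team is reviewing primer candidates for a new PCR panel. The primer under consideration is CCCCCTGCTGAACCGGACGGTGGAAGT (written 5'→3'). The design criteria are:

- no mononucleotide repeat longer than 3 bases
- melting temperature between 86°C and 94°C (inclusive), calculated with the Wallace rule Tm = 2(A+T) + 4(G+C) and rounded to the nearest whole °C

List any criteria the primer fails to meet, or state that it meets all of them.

Base counts: A=5, T=4, G=9, C=9 (length 27).
homopolymer run: longest run = 5, exceeds 3 ✗
Tm: Tm = 2·9 + 4·18 = 90°C ✓

Fails: homopolymer run.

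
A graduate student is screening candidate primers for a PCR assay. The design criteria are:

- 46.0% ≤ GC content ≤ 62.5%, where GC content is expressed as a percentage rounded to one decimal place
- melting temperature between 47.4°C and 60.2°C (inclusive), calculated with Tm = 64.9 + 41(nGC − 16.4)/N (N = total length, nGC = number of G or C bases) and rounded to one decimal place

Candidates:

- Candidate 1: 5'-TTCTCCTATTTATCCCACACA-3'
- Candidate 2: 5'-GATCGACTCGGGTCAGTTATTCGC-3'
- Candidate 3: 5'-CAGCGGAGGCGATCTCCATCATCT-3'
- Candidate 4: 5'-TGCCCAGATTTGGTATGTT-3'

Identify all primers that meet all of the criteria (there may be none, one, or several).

Candidate 2 only.

Candidate 1 (21 nt, A=5 T=8 G=0 C=8): GC 8/21 = 38.1%, outside 46.0–62.5% ✗; Tm = 64.9 + 41·(8 − 16.4)/21 = 48.5°C ✓ — fails.
Candidate 2 (24 nt, A=4 T=7 G=7 C=6): GC 13/24 = 54.2% ✓; Tm = 64.9 + 41·(13 − 16.4)/24 = 59.1°C ✓ — passes.
Candidate 3 (24 nt, A=5 T=5 G=6 C=8): GC 14/24 = 58.3% ✓; Tm = 64.9 + 41·(14 − 16.4)/24 = 60.8°C, outside 47.4–60.2°C ✗ — fails.
Candidate 4 (19 nt, A=3 T=8 G=5 C=3): GC 8/19 = 42.1%, outside 46.0–62.5% ✗; Tm = 64.9 + 41·(8 − 16.4)/19 = 46.8°C, outside 47.4–60.2°C ✗ — fails.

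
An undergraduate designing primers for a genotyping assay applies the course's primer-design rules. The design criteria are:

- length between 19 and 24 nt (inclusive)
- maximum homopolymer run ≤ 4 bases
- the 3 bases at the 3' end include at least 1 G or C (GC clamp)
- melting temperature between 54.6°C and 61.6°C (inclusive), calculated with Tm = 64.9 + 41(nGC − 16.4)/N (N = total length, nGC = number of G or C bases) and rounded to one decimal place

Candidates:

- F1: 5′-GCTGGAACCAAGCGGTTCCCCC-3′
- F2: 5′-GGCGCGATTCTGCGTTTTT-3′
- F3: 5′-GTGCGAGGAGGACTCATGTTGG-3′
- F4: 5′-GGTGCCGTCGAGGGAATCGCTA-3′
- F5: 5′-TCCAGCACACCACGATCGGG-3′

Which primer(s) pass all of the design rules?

F3, F4 and F5.

F1 (22 nt, A=4 T=3 G=6 C=9): length 22 ✓; longest run = 5, exceeds 4 ✗; 3' end CCC has 3 G/C ✓; Tm = 64.9 + 41·(15 − 16.4)/22 = 62.3°C, outside 54.6–61.6°C ✗ — fails.
F2 (19 nt, A=1 T=8 G=6 C=4): length 19 ✓; longest run = 5, exceeds 4 ✗; 3' end TTT has 0 G/C, need ≥1 ✗; Tm = 64.9 + 41·(10 − 16.4)/19 = 51.1°C, outside 54.6–61.6°C ✗ — fails.
F3 (22 nt, A=4 T=5 G=10 C=3): length 22 ✓; longest run = 2 ✓; 3' end TGG has 2 G/C ✓; Tm = 64.9 + 41·(13 − 16.4)/22 = 58.6°C ✓ — passes.
F4 (22 nt, A=4 T=4 G=9 C=5): length 22 ✓; longest run = 3 ✓; 3' end CTA has 1 G/C ✓; Tm = 64.9 + 41·(14 − 16.4)/22 = 60.4°C ✓ — passes.
F5 (20 nt, A=5 T=2 G=5 C=8): length 20 ✓; longest run = 3 ✓; 3' end GGG has 3 G/C ✓; Tm = 64.9 + 41·(13 − 16.4)/20 = 57.9°C ✓ — passes.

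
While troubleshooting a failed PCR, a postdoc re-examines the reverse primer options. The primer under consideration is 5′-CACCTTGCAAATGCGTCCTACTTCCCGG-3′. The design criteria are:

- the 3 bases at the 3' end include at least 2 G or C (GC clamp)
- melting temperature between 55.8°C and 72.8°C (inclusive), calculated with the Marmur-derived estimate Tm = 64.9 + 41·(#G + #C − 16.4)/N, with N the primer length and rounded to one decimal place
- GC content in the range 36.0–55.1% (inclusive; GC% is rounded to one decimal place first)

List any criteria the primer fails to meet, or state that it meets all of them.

Fails: GC content.

Base counts: A=5, T=7, G=5, C=11 (length 28).
GC clamp: 3' end CGG has 3 G/C ✓
Tm: Tm = 64.9 + 41·(16 − 16.4)/28 = 64.3°C ✓
GC content: GC 16/28 = 57.1%, outside 36.0–55.1% ✗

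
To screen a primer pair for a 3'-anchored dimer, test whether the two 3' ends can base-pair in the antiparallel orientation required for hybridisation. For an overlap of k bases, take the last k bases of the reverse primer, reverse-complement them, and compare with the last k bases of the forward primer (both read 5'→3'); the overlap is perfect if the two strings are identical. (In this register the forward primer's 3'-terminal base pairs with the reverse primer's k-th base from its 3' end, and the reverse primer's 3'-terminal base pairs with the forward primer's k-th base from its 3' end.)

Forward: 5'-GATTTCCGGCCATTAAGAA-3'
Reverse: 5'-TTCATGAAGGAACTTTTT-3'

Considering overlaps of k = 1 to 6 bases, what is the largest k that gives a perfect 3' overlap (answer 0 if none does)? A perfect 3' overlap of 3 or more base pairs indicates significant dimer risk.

Longest perfect overlap: 2 complementary base pairs; below the dimer-risk threshold (threshold 3).

Last 6 bases (5'→3') — forward …TAAGAA, reverse …CTTTTT.
Reverse complement of the reverse primer's last 6 bases: AAAAAG; its first k bases are the reverse complement of the reverse primer's last k bases, so a perfect k-base overlap needs the forward primer's last k bases to equal them.
Comparing (forward last k vs required): k=1: A vs A ✓; k=2: AA vs AA ✓; k=3: GAA vs AAA ✗; k=4: AGAA vs AAAA ✗; k=5: AAGAA vs AAAAA ✗; k=6: TAAGAA vs AAAAAG ✗.
Perfect overlaps at k = 1, 2; the largest is 2.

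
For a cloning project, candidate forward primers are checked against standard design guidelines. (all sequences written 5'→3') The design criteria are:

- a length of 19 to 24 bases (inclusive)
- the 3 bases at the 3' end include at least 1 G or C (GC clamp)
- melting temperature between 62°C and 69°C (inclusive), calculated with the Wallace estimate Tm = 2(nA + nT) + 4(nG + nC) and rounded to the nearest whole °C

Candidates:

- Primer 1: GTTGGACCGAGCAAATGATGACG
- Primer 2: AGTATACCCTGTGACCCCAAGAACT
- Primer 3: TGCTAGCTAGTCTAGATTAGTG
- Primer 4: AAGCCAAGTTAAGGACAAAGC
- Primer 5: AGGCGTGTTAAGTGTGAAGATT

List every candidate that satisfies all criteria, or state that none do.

Primer 1 (23 nt, A=7 T=4 G=8 C=4): length 23 ✓; 3' end ACG has 2 G/C ✓; Tm = 2·11 + 4·12 = 70°C, outside 62–69°C ✗ — fails.
Primer 2 (25 nt, A=8 T=5 G=4 C=8): length 25, outside 19–24 ✗; 3' end ACT has 1 G/C ✓; Tm = 2·13 + 4·12 = 74°C, outside 62–69°C ✗ — fails.
Primer 3 (22 nt, A=5 T=8 G=6 C=3): length 22 ✓; 3' end GTG has 2 G/C ✓; Tm = 2·13 + 4·9 = 62°C ✓ — passes.
Primer 4 (21 nt, A=10 T=2 G=5 C=4): length 21 ✓; 3' end AGC has 2 G/C ✓; Tm = 2·12 + 4·9 = 60°C, outside 62–69°C ✗ — fails.
Primer 5 (22 nt, A=6 T=7 G=8 C=1): length 22 ✓; 3' end ATT has 0 G/C, need ≥1 ✗; Tm = 2·13 + 4·9 = 62°C ✓ — fails.

Primer 3 only.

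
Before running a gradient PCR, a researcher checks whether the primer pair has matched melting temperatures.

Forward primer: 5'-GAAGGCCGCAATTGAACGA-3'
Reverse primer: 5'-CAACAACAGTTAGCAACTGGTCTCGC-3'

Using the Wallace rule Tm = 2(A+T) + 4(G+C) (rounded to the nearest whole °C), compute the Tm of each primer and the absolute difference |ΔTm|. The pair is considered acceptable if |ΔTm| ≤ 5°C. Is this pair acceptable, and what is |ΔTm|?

Forward: A=7 T=2 G=6 C=4 → Tm = 2·9 + 4·10 = 58°C.
Reverse: A=8 T=5 G=5 C=8 → Tm = 2·13 + 4·13 = 78°C.
|ΔTm| = |58 − 78| = 20°C, > 5°C.

|ΔTm| = 20°C; the pair is not acceptable.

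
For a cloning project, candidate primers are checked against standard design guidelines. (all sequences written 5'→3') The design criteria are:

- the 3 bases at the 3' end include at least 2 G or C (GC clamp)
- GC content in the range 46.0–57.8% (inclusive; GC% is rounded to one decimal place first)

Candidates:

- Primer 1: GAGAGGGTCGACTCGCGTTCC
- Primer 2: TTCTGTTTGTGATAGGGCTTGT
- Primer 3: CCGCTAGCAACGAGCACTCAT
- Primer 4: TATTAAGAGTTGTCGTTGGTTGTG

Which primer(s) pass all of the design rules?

None of the candidates satisfy all criteria.

Primer 1 (21 nt, A=3 T=4 G=8 C=6): 3' end TCC has 2 G/C ✓; GC 14/21 = 66.7%, outside 46.0–57.8% ✗ — fails.
Primer 2 (22 nt, A=2 T=11 G=7 C=2): 3' end TGT has 1 G/C, need ≥2 ✗; GC 9/22 = 40.9%, outside 46.0–57.8% ✗ — fails.
Primer 3 (21 nt, A=6 T=3 G=4 C=8): 3' end CAT has 1 G/C, need ≥2 ✗; GC 12/21 = 57.1% ✓ — fails.
Primer 4 (24 nt, A=4 T=11 G=8 C=1): 3' end GTG has 2 G/C ✓; GC 9/24 = 37.5%, outside 46.0–57.8% ✗ — fails.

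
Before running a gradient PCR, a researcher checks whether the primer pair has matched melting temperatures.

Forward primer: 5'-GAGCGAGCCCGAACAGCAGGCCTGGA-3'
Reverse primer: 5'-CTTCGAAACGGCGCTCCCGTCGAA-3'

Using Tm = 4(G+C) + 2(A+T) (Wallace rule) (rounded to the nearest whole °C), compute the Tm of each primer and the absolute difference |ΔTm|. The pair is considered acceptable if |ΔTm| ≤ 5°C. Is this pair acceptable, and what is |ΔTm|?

Forward: A=7 T=1 G=10 C=8 → Tm = 2·8 + 4·18 = 88°C.
Reverse: A=5 T=4 G=6 C=9 → Tm = 2·9 + 4·15 = 78°C.
|ΔTm| = |88 − 78| = 10°C, > 5°C.

|ΔTm| = 10°C; the pair is not acceptable.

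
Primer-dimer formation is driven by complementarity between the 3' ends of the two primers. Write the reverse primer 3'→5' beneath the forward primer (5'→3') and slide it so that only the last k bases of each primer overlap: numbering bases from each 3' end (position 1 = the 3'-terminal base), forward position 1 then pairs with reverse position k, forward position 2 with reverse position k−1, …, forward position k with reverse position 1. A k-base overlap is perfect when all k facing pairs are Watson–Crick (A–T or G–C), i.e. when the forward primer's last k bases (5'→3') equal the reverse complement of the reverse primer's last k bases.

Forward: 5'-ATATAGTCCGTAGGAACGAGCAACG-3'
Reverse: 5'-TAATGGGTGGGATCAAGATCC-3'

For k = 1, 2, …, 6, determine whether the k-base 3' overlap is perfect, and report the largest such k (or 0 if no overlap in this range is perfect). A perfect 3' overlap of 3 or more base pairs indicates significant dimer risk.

Longest perfect overlap: 1 complementary base pair; below the dimer-risk threshold (threshold 3).

Last 6 bases (5'→3') — forward …GCAACG, reverse …AGATCC.
Reverse complement of the reverse primer's last 6 bases: GGATCT; its first k bases are the reverse complement of the reverse primer's last k bases, so a perfect k-base overlap needs the forward primer's last k bases to equal them.
Comparing (forward last k vs required): k=1: G vs G ✓; k=2: CG vs GG ✗; k=3: ACG vs GGA ✗; k=4: AACG vs GGAT ✗; k=5: CAACG vs GGATC ✗; k=6: GCAACG vs GGATCT ✗.
Only k = 1 is perfect, so the longest perfect 3' overlap is 1.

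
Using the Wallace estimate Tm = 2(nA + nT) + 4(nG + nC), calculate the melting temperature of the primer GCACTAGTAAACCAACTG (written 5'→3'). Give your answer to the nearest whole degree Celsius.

52°C

Base counts: A=7, T=3, G=3, C=5 (length 18).
Tm = 2·(7+3) + 4·(3+5) = 2·10 + 4·8 = 20 + 32 = 52°C.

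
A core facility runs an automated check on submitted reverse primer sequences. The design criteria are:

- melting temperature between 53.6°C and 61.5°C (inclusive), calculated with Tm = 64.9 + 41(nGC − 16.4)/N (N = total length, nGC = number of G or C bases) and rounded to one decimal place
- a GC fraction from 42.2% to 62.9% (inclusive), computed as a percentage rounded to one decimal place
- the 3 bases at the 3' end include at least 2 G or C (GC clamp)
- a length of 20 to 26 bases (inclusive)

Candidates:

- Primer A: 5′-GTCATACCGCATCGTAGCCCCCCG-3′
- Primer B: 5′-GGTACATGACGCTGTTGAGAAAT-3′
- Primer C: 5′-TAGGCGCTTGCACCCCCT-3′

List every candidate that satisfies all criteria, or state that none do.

None of the candidates satisfy all criteria.

Primer A (24 nt, A=4 T=4 G=5 C=11): Tm = 64.9 + 41·(16 − 16.4)/24 = 64.2°C, outside 53.6–61.5°C ✗; GC 16/24 = 66.7%, outside 42.2–62.9% ✗; 3' end CCG has 3 G/C ✓; length 24 ✓ — fails.
Primer B (23 nt, A=7 T=6 G=7 C=3): Tm = 64.9 + 41·(10 − 16.4)/23 = 53.5°C, outside 53.6–61.5°C ✗; GC 10/23 = 43.5% ✓; 3' end AAT has 0 G/C, need ≥2 ✗; length 23 ✓ — fails.
Primer C (18 nt, A=2 T=4 G=4 C=8): Tm = 64.9 + 41·(12 − 16.4)/18 = 54.9°C ✓; GC 12/18 = 66.7%, outside 42.2–62.9% ✗; 3' end CCT has 2 G/C ✓; length 18, outside 20–26 ✗ — fails.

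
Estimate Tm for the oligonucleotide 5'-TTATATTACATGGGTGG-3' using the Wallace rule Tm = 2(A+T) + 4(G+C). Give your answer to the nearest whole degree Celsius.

Base counts: A=4, T=7, G=5, C=1 (length 17).
Tm = 2·(4+7) + 4·(5+1) = 2·11 + 4·6 = 22 + 24 = 46°C.

46°C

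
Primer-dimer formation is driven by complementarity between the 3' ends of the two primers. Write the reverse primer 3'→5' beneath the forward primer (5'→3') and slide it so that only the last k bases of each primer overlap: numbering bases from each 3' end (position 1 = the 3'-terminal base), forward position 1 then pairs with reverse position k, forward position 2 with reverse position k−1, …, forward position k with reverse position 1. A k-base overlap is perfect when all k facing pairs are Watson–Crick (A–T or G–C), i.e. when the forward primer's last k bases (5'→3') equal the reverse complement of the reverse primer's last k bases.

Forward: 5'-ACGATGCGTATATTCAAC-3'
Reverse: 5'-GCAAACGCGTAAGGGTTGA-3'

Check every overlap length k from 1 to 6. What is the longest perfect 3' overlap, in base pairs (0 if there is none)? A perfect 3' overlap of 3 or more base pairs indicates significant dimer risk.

Last 6 bases (5'→3') — forward …TTCAAC, reverse …GGTTGA.
Reverse complement of the reverse primer's last 6 bases: TCAACC; its first k bases are the reverse complement of the reverse primer's last k bases, so a perfect k-base overlap needs the forward primer's last k bases to equal them.
Comparing (forward last k vs required): k=1: C vs T ✗; k=2: AC vs TC ✗; k=3: AAC vs TCA ✗; k=4: CAAC vs TCAA ✗; k=5: TCAAC vs TCAAC ✓; k=6: TTCAAC vs TCAACC ✗.
Only k = 5 is perfect, so the longest perfect 3' overlap is 5.

Longest perfect overlap: 5 complementary base pairs; significant dimer risk (threshold 3).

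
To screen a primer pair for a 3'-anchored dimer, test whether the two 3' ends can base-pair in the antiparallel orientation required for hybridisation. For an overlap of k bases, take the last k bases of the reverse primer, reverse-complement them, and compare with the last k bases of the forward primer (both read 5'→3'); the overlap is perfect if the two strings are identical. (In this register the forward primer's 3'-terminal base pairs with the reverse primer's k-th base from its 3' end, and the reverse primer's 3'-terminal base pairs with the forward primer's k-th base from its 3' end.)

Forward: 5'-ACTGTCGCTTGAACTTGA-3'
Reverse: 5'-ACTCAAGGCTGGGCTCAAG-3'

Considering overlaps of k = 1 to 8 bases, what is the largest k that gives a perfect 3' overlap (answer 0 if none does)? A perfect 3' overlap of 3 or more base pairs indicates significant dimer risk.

Last 8 bases (5'→3') — forward …GAACTTGA, reverse …GGCTCAAG.
Reverse complement of the reverse primer's last 8 bases: CTTGAGCC; its first k bases are the reverse complement of the reverse primer's last k bases, so a perfect k-base overlap needs the forward primer's last k bases to equal them.
Comparing (forward last k vs required): k=1: A vs C ✗; k=2: GA vs CT ✗; k=3: TGA vs CTT ✗; k=4: TTGA vs CTTG ✗; k=5: CTTGA vs CTTGA ✓; k=6: ACTTGA vs CTTGAG ✗; k=7: AACTTGA vs CTTGAGC ✗; k=8: GAACTTGA vs CTTGAGCC ✗.
Only k = 5 is perfect, so the longest perfect 3' overlap is 5.

Longest perfect overlap: 5 complementary base pairs; significant dimer risk (threshold 3).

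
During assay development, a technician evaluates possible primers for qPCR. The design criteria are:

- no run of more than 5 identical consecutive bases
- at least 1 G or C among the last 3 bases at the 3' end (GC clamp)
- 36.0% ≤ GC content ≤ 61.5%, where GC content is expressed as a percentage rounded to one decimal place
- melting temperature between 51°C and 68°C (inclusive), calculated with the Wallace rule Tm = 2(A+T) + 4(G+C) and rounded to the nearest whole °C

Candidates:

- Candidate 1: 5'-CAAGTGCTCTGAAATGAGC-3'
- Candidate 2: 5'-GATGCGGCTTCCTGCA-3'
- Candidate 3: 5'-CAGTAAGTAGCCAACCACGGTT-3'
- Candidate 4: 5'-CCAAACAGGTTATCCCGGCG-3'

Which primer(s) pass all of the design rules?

Candidate 1 (19 nt, A=6 T=4 G=5 C=4): longest run = 3 ✓; 3' end AGC has 2 G/C ✓; GC 9/19 = 47.4% ✓; Tm = 2·10 + 4·9 = 56°C ✓ — passes.
Candidate 2 (16 nt, A=2 T=4 G=5 C=5): longest run = 2 ✓; 3' end GCA has 2 G/C ✓; GC 10/16 = 62.5%, outside 36.0–61.5% ✗; Tm = 2·6 + 4·10 = 52°C ✓ — fails.
Candidate 3 (22 nt, A=7 T=4 G=5 C=6): longest run = 2 ✓; 3' end GTT has 1 G/C ✓; GC 11/22 = 50.0% ✓; Tm = 2·11 + 4·11 = 66°C ✓ — passes.
Candidate 4 (20 nt, A=5 T=3 G=5 C=7): longest run = 3 ✓; 3' end GCG has 3 G/C ✓; GC 12/20 = 60.0% ✓; Tm = 2·8 + 4·12 = 64°C ✓ — passes.

Candidate 1, Candidate 3 and Candidate 4.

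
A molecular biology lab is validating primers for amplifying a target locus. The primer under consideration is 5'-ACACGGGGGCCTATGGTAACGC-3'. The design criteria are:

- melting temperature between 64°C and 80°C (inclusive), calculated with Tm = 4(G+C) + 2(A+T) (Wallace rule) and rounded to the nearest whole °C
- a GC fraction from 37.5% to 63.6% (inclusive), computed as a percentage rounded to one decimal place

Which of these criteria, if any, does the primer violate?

Base counts: A=5, T=3, G=8, C=6 (length 22).
Tm: Tm = 2·8 + 4·14 = 72°C ✓
GC content: GC 14/22 = 63.6% ✓

Meets all criteria.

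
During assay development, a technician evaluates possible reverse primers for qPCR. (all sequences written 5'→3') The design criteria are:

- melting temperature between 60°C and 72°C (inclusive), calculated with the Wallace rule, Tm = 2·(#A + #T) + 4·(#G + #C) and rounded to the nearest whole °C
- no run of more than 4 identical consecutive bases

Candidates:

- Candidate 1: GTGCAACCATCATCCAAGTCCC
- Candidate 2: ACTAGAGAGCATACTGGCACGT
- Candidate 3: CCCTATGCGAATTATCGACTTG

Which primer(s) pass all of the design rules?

Candidate 1 (22 nt, A=6 T=4 G=3 C=9): Tm = 2·10 + 4·12 = 68°C ✓; longest run = 3 ✓ — passes.
Candidate 2 (22 nt, A=7 T=4 G=6 C=5): Tm = 2·11 + 4·11 = 66°C ✓; longest run = 2 ✓ — passes.
Candidate 3 (22 nt, A=5 T=7 G=4 C=6): Tm = 2·12 + 4·10 = 64°C ✓; longest run = 3 ✓ — passes.

Candidate 1, Candidate 2 and Candidate 3.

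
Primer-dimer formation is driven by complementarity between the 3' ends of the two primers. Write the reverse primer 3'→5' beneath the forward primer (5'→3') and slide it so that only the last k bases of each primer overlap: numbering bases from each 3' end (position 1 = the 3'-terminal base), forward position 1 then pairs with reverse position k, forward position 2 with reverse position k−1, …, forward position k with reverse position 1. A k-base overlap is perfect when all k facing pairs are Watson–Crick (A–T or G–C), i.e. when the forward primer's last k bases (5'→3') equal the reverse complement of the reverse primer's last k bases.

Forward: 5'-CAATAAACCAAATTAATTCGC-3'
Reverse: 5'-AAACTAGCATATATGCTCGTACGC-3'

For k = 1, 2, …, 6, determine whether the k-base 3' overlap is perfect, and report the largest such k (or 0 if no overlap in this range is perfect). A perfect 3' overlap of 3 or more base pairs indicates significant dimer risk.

Longest perfect overlap: 2 complementary base pairs; below the dimer-risk threshold (threshold 3).

Last 6 bases (5'→3') — forward …ATTCGC, reverse …GTACGC.
Reverse complement of the reverse primer's last 6 bases: GCGTAC; its first k bases are the reverse complement of the reverse primer's last k bases, so a perfect k-base overlap needs the forward primer's last k bases to equal them.
Comparing (forward last k vs required): k=1: C vs G ✗; k=2: GC vs GC ✓; k=3: CGC vs GCG ✗; k=4: TCGC vs GCGT ✗; k=5: TTCGC vs GCGTA ✗; k=6: ATTCGC vs GCGTAC ✗.
Only k = 2 is perfect, so the longest perfect 3' overlap is 2.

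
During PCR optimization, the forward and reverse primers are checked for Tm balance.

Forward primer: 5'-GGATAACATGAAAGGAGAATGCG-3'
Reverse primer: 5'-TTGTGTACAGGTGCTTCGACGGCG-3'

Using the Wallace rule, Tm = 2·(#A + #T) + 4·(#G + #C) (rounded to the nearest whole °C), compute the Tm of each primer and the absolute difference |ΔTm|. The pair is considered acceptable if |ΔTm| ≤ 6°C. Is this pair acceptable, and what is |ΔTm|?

|ΔTm| = 10°C; the pair is not acceptable.

Forward: A=10 T=3 G=8 C=2 → Tm = 2·13 + 4·10 = 66°C.
Reverse: A=3 T=7 G=9 C=5 → Tm = 2·10 + 4·14 = 76°C.
|ΔTm| = |66 − 76| = 10°C, > 6°C.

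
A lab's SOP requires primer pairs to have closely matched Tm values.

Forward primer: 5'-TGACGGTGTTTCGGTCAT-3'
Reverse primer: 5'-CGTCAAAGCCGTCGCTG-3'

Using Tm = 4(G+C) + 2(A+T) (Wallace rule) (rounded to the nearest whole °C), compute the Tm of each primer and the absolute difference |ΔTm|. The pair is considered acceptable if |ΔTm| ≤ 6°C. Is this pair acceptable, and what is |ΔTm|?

Forward: A=2 T=7 G=6 C=3 → Tm = 2·9 + 4·9 = 54°C.
Reverse: A=3 T=3 G=5 C=6 → Tm = 2·6 + 4·11 = 56°C.
|ΔTm| = |54 − 56| = 2°C, ≤ 6°C.

|ΔTm| = 2°C; the pair is acceptable.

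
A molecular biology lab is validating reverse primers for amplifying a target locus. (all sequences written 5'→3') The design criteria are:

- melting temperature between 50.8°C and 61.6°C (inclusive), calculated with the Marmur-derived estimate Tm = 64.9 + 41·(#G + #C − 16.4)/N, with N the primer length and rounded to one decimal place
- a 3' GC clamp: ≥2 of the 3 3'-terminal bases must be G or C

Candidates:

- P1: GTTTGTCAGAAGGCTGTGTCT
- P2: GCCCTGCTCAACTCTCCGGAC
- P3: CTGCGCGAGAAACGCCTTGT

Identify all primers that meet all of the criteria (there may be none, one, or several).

P1 (21 nt, A=3 T=8 G=7 C=3): Tm = 64.9 + 41·(10 − 16.4)/21 = 52.4°C ✓; 3' end TCT has 1 G/C, need ≥2 ✗ — fails.
P2 (21 nt, A=3 T=4 G=4 C=10): Tm = 64.9 + 41·(14 − 16.4)/21 = 60.2°C ✓; 3' end GAC has 2 G/C ✓ — passes.
P3 (20 nt, A=4 T=4 G=6 C=6): Tm = 64.9 + 41·(12 − 16.4)/20 = 55.9°C ✓; 3' end TGT has 1 G/C, need ≥2 ✗ — fails.

P2 only.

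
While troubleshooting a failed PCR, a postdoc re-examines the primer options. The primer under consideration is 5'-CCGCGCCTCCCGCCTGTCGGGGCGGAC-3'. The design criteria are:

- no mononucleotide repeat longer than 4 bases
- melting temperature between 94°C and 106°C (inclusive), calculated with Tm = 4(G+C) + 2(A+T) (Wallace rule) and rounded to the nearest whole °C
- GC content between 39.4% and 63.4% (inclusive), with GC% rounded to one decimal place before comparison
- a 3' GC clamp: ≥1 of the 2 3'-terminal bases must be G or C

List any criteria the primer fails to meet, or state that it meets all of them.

Fails: GC content.

Base counts: A=1, T=3, G=10, C=13 (length 27).
homopolymer run: longest run = 4 ✓
Tm: Tm = 2·4 + 4·23 = 100°C ✓
GC content: GC 23/27 = 85.2%, outside 39.4–63.4% ✗
GC clamp: 3' end AC has 1 G/C ✓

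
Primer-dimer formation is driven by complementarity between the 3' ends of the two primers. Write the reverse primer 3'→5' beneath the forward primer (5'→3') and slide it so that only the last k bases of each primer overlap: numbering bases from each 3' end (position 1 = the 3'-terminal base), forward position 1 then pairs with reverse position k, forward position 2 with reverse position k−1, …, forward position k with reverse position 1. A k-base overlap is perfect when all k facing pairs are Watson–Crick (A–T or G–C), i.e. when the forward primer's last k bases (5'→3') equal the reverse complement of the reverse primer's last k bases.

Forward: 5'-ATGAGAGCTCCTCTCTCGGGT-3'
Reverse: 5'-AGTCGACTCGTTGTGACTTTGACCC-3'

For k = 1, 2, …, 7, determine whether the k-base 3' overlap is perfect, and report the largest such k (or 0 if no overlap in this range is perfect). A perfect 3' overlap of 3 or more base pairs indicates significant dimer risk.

Longest perfect overlap: 4 complementary base pairs; significant dimer risk (threshold 3).

Last 7 bases (5'→3') — forward …CTCGGGT, reverse …TTGACCC.
Reverse complement of the reverse primer's last 7 bases: GGGTCAA; its first k bases are the reverse complement of the reverse primer's last k bases, so a perfect k-base overlap needs the forward primer's last k bases to equal them.
Comparing (forward last k vs required): k=1: T vs G ✗; k=2: GT vs GG ✗; k=3: GGT vs GGG ✗; k=4: GGGT vs GGGT ✓; k=5: CGGGT vs GGGTC ✗; k=6: TCGGGT vs GGGTCA ✗; k=7: CTCGGGT vs GGGTCAA ✗.
Only k = 4 is perfect, so the longest perfect 3' overlap is 4.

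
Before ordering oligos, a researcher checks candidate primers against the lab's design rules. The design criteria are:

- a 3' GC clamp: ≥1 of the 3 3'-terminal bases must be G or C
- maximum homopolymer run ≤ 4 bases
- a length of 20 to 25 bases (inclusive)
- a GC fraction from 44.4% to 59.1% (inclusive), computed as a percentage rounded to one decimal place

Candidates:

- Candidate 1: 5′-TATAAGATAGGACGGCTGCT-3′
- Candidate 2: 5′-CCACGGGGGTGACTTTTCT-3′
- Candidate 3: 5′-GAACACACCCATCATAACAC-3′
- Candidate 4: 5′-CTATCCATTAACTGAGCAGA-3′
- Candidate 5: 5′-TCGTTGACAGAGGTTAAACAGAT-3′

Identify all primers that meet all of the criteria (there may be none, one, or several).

Candidate 1 and Candidate 3.

Candidate 1 (20 nt, A=6 T=5 G=6 C=3): 3' end GCT has 2 G/C ✓; longest run = 2 ✓; length 20 ✓; GC 9/20 = 45.0% ✓ — passes.
Candidate 2 (19 nt, A=2 T=6 G=6 C=5): 3' end TCT has 1 G/C ✓; longest run = 5, exceeds 4 ✗; length 19, outside 20–25 ✗; GC 11/19 = 57.9% ✓ — fails.
Candidate 3 (20 nt, A=9 T=2 G=1 C=8): 3' end CAC has 2 G/C ✓; longest run = 3 ✓; length 20 ✓; GC 9/20 = 45.0% ✓ — passes.
Candidate 4 (20 nt, A=7 T=5 G=3 C=5): 3' end AGA has 1 G/C ✓; longest run = 2 ✓; length 20 ✓; GC 8/20 = 40.0%, outside 44.4–59.1% ✗ — fails.
Candidate 5 (23 nt, A=8 T=6 G=6 C=3): 3' end GAT has 1 G/C ✓; longest run = 3 ✓; length 23 ✓; GC 9/23 = 39.1%, outside 44.4–59.1% ✗ — fails.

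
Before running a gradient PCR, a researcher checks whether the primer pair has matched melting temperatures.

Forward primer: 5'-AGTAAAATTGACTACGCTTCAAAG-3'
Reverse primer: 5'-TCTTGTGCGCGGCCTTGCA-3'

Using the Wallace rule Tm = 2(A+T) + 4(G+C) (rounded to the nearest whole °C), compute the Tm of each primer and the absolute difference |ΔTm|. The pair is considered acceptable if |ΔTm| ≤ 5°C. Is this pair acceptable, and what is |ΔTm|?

|ΔTm| = 2°C; the pair is acceptable.

Forward: A=10 T=6 G=4 C=4 → Tm = 2·16 + 4·8 = 64°C.
Reverse: A=1 T=6 G=6 C=6 → Tm = 2·7 + 4·12 = 62°C.
|ΔTm| = |64 − 62| = 2°C, ≤ 5°C.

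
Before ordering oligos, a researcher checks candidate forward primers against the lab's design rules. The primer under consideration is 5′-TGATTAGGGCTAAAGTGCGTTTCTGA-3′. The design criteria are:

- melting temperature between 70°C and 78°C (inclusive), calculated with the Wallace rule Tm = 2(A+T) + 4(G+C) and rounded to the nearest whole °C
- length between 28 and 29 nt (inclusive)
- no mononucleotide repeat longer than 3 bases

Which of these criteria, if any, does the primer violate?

Fails: length.

Base counts: A=6, T=9, G=8, C=3 (length 26).
Tm: Tm = 2·15 + 4·11 = 74°C ✓
length: length 26, outside 28–29 ✗
homopolymer run: longest run = 3 ✓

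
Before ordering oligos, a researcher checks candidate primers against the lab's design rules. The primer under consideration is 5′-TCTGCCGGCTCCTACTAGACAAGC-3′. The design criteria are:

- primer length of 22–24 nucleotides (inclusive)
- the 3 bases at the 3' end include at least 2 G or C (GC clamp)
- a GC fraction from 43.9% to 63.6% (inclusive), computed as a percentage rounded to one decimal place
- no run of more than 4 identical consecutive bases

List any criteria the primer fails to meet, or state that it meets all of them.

Meets all criteria.

Base counts: A=5, T=5, G=5, C=9 (length 24).
length: length 24 ✓
GC clamp: 3' end AGC has 2 G/C ✓
GC content: GC 14/24 = 58.3% ✓
homopolymer run: longest run = 2 ✓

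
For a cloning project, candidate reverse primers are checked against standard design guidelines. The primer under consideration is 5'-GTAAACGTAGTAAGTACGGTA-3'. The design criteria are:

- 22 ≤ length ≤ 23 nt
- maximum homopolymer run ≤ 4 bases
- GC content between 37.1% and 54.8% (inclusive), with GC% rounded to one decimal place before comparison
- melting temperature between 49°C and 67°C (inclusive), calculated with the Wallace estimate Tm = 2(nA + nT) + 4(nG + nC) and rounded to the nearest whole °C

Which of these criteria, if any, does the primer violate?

Fails: length.

Base counts: A=8, T=5, G=6, C=2 (length 21).
length: length 21, outside 22–23 ✗
homopolymer run: longest run = 3 ✓
GC content: GC 8/21 = 38.1% ✓
Tm: Tm = 2·13 + 4·8 = 58°C ✓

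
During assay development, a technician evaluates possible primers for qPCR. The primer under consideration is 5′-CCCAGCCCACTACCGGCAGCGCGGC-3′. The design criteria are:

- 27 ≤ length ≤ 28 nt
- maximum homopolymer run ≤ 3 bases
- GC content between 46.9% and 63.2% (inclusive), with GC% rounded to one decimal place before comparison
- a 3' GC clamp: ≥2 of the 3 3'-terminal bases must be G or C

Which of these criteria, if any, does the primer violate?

Base counts: A=4, T=1, G=7, C=13 (length 25).
length: length 25, outside 27–28 ✗
homopolymer run: longest run = 3 ✓
GC content: GC 20/25 = 80.0%, outside 46.9–63.2% ✗
GC clamp: 3' end GGC has 3 G/C ✓

Fails: length, GC content.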